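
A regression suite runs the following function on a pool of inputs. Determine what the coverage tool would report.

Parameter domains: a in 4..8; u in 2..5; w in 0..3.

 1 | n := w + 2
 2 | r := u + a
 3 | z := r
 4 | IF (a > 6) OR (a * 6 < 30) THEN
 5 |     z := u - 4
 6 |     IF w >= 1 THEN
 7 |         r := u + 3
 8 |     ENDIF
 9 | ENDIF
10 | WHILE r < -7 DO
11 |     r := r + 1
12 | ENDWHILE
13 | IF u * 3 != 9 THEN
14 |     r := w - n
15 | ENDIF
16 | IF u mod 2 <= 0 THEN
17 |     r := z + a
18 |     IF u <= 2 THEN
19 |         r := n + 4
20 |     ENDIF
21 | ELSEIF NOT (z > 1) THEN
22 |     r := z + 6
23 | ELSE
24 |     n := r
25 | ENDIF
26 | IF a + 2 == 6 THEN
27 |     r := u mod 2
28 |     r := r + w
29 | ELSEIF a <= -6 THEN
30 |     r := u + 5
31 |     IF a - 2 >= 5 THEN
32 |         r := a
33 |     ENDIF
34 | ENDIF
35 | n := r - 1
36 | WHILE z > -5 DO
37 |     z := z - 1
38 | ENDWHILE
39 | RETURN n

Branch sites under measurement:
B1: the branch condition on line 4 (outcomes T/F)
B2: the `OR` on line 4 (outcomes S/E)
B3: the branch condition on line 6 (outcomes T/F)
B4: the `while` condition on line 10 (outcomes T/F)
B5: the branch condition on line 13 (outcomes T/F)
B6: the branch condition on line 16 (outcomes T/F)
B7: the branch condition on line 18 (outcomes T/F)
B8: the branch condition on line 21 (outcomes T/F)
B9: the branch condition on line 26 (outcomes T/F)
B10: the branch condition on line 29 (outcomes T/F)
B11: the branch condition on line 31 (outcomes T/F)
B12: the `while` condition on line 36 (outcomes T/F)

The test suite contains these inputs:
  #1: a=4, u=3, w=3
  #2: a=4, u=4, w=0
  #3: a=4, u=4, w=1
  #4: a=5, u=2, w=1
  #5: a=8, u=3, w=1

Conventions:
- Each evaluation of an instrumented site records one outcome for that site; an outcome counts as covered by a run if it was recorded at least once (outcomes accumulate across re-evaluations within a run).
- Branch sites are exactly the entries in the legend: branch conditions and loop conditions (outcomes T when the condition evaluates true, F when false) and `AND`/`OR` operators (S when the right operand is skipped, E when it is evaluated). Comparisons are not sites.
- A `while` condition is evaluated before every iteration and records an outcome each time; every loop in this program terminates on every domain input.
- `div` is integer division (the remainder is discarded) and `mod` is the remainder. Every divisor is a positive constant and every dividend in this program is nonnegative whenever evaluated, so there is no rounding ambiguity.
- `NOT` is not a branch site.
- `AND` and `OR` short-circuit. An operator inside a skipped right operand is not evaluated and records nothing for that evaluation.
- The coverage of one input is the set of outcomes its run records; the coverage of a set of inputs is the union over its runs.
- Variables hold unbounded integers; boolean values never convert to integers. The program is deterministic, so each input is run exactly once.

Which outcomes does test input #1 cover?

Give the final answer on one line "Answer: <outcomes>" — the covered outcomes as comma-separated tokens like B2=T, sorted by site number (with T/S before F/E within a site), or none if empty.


Simulating input #1 (a=4, u=3, w=3) step by step:
  B2->E, B1->T, B3->T, B4->F, B5->F, B6->F, B8->T, B9->T, B12->T, B12->T
  B12->T, B12->T, B12->F
deduplicating events, the covered set is: B1=T, B2=E, B3=T, B4=F, B5=F, B6=F, B8=T, B9=T, B12=T, B12=F
Answer: B1=T, B2=E, B3=T, B4=F, B5=F, B6=F, B8=T, B9=T, B12=T, B12=F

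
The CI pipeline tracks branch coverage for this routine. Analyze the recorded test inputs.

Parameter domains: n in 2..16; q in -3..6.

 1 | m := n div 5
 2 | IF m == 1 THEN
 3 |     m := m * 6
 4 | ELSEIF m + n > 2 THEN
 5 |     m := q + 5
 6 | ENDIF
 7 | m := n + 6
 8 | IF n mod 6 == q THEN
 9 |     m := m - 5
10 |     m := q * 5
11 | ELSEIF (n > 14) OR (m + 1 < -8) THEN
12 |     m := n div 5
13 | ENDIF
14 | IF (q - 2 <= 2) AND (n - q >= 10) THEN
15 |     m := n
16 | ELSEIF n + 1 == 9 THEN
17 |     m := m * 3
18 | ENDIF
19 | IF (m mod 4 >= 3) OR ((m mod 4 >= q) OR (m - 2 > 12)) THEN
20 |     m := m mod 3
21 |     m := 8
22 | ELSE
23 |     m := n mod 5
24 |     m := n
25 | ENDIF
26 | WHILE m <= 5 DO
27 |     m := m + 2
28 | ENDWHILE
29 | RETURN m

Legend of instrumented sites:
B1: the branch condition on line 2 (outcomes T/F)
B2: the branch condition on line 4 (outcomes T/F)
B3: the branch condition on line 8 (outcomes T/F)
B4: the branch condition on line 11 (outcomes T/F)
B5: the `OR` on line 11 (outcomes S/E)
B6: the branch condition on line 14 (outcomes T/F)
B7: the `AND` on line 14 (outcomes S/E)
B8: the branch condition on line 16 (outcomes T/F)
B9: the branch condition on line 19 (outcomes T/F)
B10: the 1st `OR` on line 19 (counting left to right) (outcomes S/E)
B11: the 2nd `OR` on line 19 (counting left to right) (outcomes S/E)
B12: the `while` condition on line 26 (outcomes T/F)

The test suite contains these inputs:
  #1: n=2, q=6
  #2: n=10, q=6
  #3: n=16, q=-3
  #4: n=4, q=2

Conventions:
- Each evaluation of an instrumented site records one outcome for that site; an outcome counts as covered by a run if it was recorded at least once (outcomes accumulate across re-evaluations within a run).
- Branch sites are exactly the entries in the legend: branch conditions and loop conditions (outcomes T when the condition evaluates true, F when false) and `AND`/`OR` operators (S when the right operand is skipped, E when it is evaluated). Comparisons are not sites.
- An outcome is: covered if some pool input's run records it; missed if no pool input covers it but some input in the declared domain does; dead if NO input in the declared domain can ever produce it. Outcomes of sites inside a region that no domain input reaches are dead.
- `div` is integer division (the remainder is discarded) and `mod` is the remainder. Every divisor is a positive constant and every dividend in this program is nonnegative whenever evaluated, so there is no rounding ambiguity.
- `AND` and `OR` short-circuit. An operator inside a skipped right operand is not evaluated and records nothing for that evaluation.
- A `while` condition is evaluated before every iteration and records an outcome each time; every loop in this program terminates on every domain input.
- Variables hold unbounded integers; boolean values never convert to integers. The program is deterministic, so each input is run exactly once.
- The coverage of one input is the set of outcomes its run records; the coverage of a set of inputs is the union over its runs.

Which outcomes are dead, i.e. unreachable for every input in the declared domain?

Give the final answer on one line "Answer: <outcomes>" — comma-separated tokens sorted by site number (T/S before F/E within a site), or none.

running all 150 domain inputs and tallying outcomes:
  reachable outcomes have witnesses, e.g. B1=T (e.g. n=5, q=-3), B1=F (e.g. n=2, q=-3), B2=T (e.g. n=3, q=-3), B2=F (e.g. n=2, q=-3)

Answer: none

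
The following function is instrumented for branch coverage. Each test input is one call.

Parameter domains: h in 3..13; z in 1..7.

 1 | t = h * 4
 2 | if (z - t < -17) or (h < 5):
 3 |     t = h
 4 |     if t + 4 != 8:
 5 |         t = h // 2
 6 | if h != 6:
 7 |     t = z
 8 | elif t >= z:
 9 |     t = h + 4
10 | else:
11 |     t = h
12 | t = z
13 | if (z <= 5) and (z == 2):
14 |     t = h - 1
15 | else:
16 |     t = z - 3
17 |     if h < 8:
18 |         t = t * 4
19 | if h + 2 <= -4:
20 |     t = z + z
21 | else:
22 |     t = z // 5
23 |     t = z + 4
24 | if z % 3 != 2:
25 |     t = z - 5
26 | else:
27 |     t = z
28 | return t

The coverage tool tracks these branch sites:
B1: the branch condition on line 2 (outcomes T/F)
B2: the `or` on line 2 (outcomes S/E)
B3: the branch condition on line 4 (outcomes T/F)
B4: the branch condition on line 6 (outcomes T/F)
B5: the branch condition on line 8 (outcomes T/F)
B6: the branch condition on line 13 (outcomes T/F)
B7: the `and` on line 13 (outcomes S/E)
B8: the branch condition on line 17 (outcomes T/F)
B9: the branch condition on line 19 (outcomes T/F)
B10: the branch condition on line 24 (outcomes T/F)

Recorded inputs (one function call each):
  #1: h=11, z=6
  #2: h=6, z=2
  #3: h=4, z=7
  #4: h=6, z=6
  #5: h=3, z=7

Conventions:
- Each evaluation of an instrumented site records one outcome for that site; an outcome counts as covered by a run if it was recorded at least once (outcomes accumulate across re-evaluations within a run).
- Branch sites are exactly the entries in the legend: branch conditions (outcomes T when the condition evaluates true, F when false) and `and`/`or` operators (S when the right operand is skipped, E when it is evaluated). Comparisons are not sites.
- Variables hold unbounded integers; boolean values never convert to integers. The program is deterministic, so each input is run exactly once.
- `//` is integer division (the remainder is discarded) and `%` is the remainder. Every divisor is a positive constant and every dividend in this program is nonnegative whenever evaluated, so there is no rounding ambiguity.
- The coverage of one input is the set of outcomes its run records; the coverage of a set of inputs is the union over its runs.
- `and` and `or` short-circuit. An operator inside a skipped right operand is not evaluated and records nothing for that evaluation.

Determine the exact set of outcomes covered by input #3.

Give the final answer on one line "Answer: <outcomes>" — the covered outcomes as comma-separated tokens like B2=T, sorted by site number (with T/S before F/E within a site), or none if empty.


Tracing the run of input #3 (h=4, z=7):
  B2->E, B1->T, B3->F, B4->T, B7->S, B6->F, B8->T, B9->F, B10->T
collecting distinct outcomes: B1=T, B2=E, B3=F, B4=T, B6=F, B7=S, B8=T, B9=F, B10=T
Answer: B1=T, B2=E, B3=F, B4=T, B6=F, B7=S, B8=T, B9=F, B10=T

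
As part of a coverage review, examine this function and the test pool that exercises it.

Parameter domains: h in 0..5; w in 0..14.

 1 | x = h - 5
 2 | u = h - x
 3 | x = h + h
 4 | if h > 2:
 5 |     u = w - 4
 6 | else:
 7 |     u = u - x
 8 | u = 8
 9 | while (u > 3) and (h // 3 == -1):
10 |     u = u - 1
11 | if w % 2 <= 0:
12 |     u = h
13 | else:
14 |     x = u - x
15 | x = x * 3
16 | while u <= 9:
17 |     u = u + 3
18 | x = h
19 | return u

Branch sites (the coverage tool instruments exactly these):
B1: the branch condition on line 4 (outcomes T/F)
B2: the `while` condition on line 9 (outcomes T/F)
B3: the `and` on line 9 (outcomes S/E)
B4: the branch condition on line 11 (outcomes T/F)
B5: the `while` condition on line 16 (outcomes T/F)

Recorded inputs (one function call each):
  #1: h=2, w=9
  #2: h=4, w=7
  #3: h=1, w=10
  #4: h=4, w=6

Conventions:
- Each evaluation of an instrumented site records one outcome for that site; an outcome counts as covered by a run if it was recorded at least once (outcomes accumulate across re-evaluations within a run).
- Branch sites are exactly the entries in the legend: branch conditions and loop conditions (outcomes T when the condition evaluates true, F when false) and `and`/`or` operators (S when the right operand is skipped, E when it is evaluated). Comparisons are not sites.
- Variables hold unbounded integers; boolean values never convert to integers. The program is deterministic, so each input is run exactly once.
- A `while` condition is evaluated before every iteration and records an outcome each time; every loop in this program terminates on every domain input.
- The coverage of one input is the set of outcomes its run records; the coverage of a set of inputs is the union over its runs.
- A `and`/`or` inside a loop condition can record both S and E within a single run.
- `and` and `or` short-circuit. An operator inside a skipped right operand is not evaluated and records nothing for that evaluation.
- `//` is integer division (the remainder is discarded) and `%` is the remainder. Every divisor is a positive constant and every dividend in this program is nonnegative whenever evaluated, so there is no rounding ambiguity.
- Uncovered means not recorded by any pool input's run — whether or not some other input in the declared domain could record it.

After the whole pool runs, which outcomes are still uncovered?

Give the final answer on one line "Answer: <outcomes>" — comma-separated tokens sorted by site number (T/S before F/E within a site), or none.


input #1, h=2, w=9: events B1->F, B3->E, B2->F, B4->F, B5->T, B5->F; outcomes B1=F, B2=F, B3=E, B4=F, B5=T, B5=F
input #2, h=4, w=7: events B1->T, B3->E, B2->F, B4->F, B5->T, B5->F; outcomes B1=T, B2=F, B3=E, B4=F, B5=T, B5=F
input #3, h=1, w=10: events B1->F, B3->E, B2->F, B4->T, B5->T, B5->T, B5->T, B5->F; outcomes B1=F, B2=F, B3=E, B4=T, B5=T, B5=F
input #4, h=4, w=6: events B1->T, B3->E, B2->F, B4->T, B5->T, B5->T, B5->F; outcomes B1=T, B2=F, B3=E, B4=T, B5=T, B5=F
union over the pool: B1=T, B1=F, B2=F, B3=E, B4=T, B4=F, B5=T, B5=F
uncovered (2 of 10): B2=T, B3=S
Answer: B2=T, B3=S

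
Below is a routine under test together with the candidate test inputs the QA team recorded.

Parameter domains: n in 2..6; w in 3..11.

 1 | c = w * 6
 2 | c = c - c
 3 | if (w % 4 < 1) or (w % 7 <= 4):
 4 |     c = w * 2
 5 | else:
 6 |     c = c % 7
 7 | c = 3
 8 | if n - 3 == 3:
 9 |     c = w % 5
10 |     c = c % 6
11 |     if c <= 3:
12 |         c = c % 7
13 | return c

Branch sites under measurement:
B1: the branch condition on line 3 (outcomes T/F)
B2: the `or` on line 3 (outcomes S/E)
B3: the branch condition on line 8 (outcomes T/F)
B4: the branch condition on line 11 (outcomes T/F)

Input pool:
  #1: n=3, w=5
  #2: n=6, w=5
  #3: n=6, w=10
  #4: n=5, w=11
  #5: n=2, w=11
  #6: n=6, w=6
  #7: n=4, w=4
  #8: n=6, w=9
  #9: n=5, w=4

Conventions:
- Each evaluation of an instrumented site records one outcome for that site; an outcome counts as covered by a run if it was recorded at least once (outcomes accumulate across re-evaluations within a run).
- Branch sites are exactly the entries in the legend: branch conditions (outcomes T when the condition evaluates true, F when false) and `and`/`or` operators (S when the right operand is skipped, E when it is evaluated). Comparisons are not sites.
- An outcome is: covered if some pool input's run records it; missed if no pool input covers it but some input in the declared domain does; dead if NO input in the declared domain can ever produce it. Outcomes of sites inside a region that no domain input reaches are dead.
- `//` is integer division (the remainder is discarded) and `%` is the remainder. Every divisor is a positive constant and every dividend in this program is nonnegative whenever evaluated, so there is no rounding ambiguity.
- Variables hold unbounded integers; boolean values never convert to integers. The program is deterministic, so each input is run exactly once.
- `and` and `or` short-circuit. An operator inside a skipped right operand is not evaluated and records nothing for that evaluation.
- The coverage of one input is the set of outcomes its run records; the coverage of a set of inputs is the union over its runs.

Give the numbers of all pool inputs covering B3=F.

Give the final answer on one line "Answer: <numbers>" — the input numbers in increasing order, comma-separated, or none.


input #1 (n=3, w=5): hits B3=F
input #2 (n=6, w=5): never hits B3=F
input #3 (n=6, w=10): never hits B3=F
input #4 (n=5, w=11): hits B3=F
input #5 (n=2, w=11): hits B3=F
input #6 (n=6, w=6): never hits B3=F
input #7 (n=4, w=4): hits B3=F
input #8 (n=6, w=9): never hits B3=F
input #9 (n=5, w=4): hits B3=F
Answer: 1, 4, 5, 7, 9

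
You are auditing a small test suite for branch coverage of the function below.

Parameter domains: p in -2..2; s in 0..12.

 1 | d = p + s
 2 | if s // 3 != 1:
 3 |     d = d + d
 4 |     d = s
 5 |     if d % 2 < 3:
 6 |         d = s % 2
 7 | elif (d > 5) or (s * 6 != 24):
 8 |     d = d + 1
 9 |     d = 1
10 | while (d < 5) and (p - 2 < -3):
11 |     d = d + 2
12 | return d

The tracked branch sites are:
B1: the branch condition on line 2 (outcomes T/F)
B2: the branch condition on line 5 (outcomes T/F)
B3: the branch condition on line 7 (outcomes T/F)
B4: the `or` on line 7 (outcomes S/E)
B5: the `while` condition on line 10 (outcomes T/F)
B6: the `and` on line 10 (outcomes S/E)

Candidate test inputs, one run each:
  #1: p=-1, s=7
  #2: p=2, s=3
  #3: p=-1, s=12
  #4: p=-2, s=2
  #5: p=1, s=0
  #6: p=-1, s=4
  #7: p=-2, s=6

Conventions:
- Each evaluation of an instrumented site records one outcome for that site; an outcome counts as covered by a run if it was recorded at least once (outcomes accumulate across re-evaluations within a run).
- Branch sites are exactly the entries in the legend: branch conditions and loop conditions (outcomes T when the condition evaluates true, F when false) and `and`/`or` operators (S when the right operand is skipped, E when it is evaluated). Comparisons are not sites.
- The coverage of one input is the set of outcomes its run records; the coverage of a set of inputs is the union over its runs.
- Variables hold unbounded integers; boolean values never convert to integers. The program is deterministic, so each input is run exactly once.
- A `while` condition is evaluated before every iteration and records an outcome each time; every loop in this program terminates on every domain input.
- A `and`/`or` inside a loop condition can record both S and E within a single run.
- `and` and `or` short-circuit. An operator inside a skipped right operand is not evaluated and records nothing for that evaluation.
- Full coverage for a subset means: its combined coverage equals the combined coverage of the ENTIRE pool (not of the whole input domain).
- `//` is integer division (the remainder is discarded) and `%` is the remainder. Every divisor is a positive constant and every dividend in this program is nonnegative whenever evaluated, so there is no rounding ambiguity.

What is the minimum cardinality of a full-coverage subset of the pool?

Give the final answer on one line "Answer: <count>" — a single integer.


#1 (p=-1, s=7) -> covered: B1=T, B2=T, B5=F, B6=E
#2 (p=2, s=3) -> covered: B1=F, B3=T, B4=E, B5=F, B6=E
#3 (p=-1, s=12) -> covered: B1=T, B2=T, B5=F, B6=E
#4 (p=-2, s=2) -> covered: B1=T, B2=T, B5=T, B5=F, B6=S, B6=E
#5 (p=1, s=0) -> covered: B1=T, B2=T, B5=F, B6=E
#6 (p=-1, s=4) -> covered: B1=F, B3=F, B4=E, B5=F, B6=E
#7 (p=-2, s=6) -> covered: B1=T, B2=T, B5=T, B5=F, B6=S, B6=E
the full pool covers 10 outcomes: B1=T, B1=F, B2=T, B3=T, B3=F, B4=E, B5=T, B5=F, B6=S, B6=E
no size-1 subset reaches all 10 outcomes (best union: 6/10)
no size-2 subset reaches all 10 outcomes (best union: 9/10)
inputs {2, 4, 6} (size 3) cover everything; no size-3 subset with a lexicographically smaller index list covers all 10
Answer: 3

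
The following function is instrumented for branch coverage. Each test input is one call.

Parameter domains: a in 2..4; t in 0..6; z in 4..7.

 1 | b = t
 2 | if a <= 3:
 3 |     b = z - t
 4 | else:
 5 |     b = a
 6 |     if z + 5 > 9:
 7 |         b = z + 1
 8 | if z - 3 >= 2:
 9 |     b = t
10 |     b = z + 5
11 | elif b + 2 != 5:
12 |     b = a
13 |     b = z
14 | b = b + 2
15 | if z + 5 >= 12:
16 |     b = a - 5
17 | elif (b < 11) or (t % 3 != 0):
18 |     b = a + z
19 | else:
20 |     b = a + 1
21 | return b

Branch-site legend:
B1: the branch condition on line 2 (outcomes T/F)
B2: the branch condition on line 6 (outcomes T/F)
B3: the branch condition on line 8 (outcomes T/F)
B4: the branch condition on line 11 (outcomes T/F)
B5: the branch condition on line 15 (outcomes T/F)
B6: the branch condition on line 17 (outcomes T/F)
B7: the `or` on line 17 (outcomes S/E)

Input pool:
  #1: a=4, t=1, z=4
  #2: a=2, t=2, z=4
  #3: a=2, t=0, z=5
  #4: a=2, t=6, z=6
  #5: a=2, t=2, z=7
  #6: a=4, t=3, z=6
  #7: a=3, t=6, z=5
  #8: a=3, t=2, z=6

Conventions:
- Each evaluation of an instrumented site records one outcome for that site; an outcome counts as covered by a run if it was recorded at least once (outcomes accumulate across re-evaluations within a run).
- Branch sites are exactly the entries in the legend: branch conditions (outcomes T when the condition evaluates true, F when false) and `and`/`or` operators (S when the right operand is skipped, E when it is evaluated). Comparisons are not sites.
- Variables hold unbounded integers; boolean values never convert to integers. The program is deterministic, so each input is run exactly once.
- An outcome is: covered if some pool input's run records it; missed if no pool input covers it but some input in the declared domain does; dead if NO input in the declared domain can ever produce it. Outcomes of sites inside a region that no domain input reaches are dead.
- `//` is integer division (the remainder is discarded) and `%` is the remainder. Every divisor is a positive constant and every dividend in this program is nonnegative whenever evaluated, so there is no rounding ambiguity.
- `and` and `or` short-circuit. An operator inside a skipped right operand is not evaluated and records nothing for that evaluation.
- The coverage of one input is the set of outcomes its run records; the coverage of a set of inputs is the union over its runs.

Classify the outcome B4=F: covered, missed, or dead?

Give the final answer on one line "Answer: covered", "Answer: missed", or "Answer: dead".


no pool input records B4=F
but domain input (a=2, t=1, z=4) does record it -> reachable, so missed
Answer: missed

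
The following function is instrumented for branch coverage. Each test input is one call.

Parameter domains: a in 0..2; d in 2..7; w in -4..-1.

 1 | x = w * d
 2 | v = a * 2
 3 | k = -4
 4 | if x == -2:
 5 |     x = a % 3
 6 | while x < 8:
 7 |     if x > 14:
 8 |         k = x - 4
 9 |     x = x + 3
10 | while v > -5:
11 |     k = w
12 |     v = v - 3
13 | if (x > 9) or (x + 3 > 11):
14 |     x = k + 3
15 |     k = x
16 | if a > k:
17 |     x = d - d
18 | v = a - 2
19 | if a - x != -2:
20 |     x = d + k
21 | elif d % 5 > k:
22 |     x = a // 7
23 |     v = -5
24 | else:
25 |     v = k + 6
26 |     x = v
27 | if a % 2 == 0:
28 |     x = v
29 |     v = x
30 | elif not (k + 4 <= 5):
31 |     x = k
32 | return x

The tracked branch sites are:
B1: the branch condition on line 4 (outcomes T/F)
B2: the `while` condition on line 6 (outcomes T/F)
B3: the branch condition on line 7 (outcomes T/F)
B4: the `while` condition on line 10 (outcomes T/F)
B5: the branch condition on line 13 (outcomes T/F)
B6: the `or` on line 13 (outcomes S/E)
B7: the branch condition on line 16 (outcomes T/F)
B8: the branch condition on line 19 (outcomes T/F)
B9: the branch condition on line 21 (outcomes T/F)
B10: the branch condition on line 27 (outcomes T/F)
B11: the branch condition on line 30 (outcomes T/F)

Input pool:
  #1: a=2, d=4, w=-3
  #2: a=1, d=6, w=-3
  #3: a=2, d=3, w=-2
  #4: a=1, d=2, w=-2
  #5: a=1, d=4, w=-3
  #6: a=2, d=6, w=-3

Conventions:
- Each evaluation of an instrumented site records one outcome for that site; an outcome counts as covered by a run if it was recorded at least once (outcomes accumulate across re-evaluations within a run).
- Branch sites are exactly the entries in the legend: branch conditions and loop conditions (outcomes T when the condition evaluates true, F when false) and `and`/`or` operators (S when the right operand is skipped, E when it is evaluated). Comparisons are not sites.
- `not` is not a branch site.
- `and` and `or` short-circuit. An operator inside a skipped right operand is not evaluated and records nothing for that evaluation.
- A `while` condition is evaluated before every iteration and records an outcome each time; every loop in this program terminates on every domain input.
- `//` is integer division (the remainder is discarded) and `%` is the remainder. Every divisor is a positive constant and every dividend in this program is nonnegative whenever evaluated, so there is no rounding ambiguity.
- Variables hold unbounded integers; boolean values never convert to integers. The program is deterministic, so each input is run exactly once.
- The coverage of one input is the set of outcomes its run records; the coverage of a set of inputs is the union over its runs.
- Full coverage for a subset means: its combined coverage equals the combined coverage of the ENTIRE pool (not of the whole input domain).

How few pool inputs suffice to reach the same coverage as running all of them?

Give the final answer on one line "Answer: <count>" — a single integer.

test 1 (a=2, d=4, w=-3) hits B1=F, B2=T, B2=F, B3=F, B4=T, B4=F, B5=T, B6=E, B7=T, B8=T, B10=T
test 2 (a=1, d=6, w=-3) hits B1=F, B2=T, B2=F, B3=F, B4=T, B4=F, B5=T, B6=E, B7=T, B8=T, B10=F, B11=F
test 3 (a=2, d=3, w=-2) hits B1=F, B2=T, B2=F, B3=F, B4=T, B4=F, B5=T, B6=E, B7=T, B8=T, B10=T
test 4 (a=1, d=2, w=-2) hits B1=F, B2=T, B2=F, B3=F, B4=T, B4=F, B5=F, B6=E, B7=T, B8=T, B10=F, B11=F
test 5 (a=1, d=4, w=-3) hits B1=F, B2=T, B2=F, B3=F, B4=T, B4=F, B5=T, B6=E, B7=T, B8=T, B10=F, B11=F
test 6 (a=2, d=6, w=-3) hits B1=F, B2=T, B2=F, B3=F, B4=T, B4=F, B5=T, B6=E, B7=T, B8=T, B10=T
pool-wide coverage (14 outcomes): B1=F, B2=T, B2=F, B3=F, B4=T, B4=F, B5=T, B5=F, B6=E, B7=T, B8=T, B10=T, B10=F, B11=F
size 1 is not enough: best union over all size-1 subsets is 12/14
the canonical winner is {1, 4}: size 2, full 14-outcome coverage, earliest index list among size-2 covers

Answer: 2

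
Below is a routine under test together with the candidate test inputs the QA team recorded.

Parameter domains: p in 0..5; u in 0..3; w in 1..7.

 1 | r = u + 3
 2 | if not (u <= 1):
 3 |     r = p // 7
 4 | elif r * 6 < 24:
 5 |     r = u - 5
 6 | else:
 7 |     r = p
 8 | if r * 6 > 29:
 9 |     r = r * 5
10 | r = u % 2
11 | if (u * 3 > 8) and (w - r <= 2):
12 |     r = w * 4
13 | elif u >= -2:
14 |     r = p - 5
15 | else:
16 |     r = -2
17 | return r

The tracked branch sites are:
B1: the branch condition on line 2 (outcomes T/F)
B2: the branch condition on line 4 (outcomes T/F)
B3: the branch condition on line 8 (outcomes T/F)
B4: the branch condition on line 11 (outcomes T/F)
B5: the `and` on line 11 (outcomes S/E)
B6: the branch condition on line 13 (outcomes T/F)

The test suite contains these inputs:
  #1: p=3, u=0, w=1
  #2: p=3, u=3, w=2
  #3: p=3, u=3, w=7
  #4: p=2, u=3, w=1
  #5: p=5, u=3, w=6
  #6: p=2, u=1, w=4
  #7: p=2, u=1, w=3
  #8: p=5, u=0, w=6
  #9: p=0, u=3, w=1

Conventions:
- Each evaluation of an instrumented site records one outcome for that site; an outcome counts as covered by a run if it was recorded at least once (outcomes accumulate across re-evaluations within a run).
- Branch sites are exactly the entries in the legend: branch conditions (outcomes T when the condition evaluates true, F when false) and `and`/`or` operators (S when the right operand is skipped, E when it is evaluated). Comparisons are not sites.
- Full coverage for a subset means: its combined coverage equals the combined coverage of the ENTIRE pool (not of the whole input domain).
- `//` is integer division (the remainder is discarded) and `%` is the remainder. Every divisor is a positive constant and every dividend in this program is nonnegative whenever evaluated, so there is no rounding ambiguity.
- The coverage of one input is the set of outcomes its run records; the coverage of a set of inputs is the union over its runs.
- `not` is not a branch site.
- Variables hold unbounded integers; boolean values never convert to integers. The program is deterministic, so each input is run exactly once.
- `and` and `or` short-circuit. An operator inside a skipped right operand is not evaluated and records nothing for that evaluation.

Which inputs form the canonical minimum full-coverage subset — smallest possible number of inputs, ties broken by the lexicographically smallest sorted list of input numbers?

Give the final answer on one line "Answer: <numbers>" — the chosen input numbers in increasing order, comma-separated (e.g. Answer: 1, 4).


#1 (p=3, u=0, w=1) -> covered: B1=F, B2=T, B3=F, B4=F, B5=S, B6=T
#2 (p=3, u=3, w=2) -> covered: B1=T, B3=F, B4=T, B5=E
#3 (p=3, u=3, w=7) -> covered: B1=T, B3=F, B4=F, B5=E, B6=T
#4 (p=2, u=3, w=1) -> covered: B1=T, B3=F, B4=T, B5=E
#5 (p=5, u=3, w=6) -> covered: B1=T, B3=F, B4=F, B5=E, B6=T
#6 (p=2, u=1, w=4) -> covered: B1=F, B2=F, B3=F, B4=F, B5=S, B6=T
#7 (p=2, u=1, w=3) -> covered: B1=F, B2=F, B3=F, B4=F, B5=S, B6=T
#8 (p=5, u=0, w=6) -> covered: B1=F, B2=T, B3=F, B4=F, B5=S, B6=T
#9 (p=0, u=3, w=1) -> covered: B1=T, B3=F, B4=T, B5=E
union over all inputs: B1=T, B1=F, B2=T, B2=F, B3=F, B4=T, B4=F, B5=S, B5=E, B6=T (10 outcomes)
every size-1 subset falls short of the 10 outcomes (best: 6/10)
every size-2 subset falls short of the 10 outcomes (best: 9/10)
the canonical winner is {1, 2, 6}: size 3, full 10-outcome coverage, earliest index list among size-3 covers
Answer: 1, 2, 6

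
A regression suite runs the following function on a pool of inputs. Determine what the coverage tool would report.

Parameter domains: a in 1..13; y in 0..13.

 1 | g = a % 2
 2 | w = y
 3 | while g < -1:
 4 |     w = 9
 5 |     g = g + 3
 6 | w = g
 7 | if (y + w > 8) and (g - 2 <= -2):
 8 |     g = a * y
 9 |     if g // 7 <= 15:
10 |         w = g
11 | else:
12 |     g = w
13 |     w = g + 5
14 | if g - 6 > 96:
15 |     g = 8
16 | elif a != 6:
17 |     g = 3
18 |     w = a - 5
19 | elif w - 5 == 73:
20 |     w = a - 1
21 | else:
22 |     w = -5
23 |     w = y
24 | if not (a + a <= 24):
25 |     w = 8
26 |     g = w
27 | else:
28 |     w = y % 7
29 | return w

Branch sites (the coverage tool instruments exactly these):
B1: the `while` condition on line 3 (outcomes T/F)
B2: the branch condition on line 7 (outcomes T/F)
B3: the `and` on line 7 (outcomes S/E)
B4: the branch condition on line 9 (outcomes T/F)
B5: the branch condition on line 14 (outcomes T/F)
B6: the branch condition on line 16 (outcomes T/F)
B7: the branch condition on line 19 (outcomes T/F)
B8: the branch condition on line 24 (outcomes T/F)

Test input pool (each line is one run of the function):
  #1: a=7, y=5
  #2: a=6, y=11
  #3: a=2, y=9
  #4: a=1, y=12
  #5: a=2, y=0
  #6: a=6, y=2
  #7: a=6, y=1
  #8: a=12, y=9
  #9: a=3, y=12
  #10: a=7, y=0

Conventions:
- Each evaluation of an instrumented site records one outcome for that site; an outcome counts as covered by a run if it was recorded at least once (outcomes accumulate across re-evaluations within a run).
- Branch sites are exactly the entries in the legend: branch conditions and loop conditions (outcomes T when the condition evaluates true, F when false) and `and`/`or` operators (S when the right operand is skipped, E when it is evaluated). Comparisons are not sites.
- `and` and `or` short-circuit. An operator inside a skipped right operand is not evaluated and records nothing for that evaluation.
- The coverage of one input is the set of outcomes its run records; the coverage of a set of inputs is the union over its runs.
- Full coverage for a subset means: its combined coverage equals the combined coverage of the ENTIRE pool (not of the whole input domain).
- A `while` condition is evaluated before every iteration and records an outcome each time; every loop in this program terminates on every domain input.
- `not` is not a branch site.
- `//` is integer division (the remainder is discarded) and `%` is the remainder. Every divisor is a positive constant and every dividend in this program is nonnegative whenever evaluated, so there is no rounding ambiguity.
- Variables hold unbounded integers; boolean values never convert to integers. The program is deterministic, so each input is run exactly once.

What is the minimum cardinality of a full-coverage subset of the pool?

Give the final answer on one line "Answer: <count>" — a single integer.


run #1 (a=7, y=5) runs B1->F, B3->S, B2->F, B5->F, B6->T, B8->F; records B1=F, B2=F, B3=S, B5=F, B6=T, B8=F
run #2 (a=6, y=11) runs B1->F, B3->E, B2->T, B4->T, B5->F, B6->F, B7->F, B8->F; records B1=F, B2=T, B3=E, B4=T, B5=F, B6=F, B7=F, B8=F
run #3 (a=2, y=9) runs B1->F, B3->E, B2->T, B4->T, B5->F, B6->T, B8->F; records B1=F, B2=T, B3=E, B4=T, B5=F, B6=T, B8=F
run #4 (a=1, y=12) runs B1->F, B3->E, B2->F, B5->F, B6->T, B8->F; records B1=F, B2=F, B3=E, B5=F, B6=T, B8=F
run #5 (a=2, y=0) runs B1->F, B3->S, B2->F, B5->F, B6->T, B8->F; records B1=F, B2=F, B3=S, B5=F, B6=T, B8=F
run #6 (a=6, y=2) runs B1->F, B3->S, B2->F, B5->F, B6->F, B7->F, B8->F; records B1=F, B2=F, B3=S, B5=F, B6=F, B7=F, B8=F
run #7 (a=6, y=1) runs B1->F, B3->S, B2->F, B5->F, B6->F, B7->F, B8->F; records B1=F, B2=F, B3=S, B5=F, B6=F, B7=F, B8=F
run #8 (a=12, y=9) runs B1->F, B3->E, B2->T, B4->T, B5->T, B8->F; records B1=F, B2=T, B3=E, B4=T, B5=T, B8=F
run #9 (a=3, y=12) runs B1->F, B3->E, B2->F, B5->F, B6->T, B8->F; records B1=F, B2=F, B3=E, B5=F, B6=T, B8=F
run #10 (a=7, y=0) runs B1->F, B3->S, B2->F, B5->F, B6->T, B8->F; records B1=F, B2=F, B3=S, B5=F, B6=T, B8=F
the full pool covers 12 outcomes: B1=F, B2=T, B2=F, B3=S, B3=E, B4=T, B5=T, B5=F, B6=T, B6=F, B7=F, B8=F
size 1 is not enough: best union over all size-1 subsets is 8/12
size 2 is not enough: best union over all size-2 subsets is 11/12
inputs {1, 2, 8} (size 3) cover everything; no size-3 subset with a lexicographically smaller index list covers all 12
Answer: 3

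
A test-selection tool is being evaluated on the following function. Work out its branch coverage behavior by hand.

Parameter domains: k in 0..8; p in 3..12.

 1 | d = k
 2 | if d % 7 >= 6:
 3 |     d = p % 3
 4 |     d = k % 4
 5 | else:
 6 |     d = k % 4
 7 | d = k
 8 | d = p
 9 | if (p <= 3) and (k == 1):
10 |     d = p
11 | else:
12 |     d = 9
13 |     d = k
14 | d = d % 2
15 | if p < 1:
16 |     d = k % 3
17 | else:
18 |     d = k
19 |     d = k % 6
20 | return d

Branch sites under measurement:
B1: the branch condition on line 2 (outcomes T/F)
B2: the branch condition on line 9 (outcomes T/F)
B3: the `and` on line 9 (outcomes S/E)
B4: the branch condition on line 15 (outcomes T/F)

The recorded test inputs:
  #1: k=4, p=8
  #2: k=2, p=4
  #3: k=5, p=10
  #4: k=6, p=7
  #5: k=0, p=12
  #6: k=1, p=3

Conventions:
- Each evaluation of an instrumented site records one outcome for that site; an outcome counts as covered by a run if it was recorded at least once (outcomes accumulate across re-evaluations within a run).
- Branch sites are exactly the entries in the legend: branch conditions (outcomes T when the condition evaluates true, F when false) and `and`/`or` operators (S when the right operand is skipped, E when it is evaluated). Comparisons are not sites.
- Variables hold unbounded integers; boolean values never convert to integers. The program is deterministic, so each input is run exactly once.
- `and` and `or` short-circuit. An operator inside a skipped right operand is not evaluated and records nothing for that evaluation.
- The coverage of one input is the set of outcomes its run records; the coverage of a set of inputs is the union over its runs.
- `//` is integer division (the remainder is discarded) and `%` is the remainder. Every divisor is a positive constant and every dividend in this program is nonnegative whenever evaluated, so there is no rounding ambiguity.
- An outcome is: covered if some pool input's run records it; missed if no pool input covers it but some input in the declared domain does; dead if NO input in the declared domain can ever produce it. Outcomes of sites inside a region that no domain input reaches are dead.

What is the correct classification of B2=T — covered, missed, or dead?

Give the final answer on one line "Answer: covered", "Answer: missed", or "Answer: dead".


B2=T is recorded by pool input(s) 6 -> covered
Answer: covered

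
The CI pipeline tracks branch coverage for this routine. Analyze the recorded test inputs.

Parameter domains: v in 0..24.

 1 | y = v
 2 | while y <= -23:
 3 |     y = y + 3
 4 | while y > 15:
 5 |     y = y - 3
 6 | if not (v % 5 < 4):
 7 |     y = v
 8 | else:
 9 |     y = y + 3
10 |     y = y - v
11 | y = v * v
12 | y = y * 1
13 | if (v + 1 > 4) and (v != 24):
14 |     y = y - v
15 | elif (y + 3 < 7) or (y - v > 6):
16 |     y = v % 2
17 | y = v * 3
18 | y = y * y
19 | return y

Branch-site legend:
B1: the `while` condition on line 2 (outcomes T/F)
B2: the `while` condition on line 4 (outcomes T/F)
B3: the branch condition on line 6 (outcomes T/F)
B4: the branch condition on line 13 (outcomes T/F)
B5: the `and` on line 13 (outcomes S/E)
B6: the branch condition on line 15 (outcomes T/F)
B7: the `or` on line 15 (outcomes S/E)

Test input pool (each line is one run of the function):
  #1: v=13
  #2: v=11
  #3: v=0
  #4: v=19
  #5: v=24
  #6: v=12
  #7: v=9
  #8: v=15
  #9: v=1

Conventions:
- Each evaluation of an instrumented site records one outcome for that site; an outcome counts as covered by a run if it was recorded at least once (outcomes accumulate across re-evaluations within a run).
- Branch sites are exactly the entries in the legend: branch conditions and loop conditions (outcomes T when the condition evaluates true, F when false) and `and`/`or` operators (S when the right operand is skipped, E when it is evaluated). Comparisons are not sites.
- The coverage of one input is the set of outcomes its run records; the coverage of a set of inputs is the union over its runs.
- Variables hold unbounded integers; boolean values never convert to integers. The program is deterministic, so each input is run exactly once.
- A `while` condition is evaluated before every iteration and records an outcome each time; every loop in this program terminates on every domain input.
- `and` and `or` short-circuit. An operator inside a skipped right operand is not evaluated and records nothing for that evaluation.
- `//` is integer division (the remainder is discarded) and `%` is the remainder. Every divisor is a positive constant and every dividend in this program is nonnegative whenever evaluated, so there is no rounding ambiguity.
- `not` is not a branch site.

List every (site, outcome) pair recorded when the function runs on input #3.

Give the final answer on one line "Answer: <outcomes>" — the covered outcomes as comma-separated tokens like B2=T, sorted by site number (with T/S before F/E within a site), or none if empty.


Simulating input #3 (v=0) step by step:
  B1->F, B2->F, B3->F, B5->S, B4->F, B7->S, B6->T
distinct outcomes covered: B1=F, B2=F, B3=F, B4=F, B5=S, B6=T, B7=S
Answer: B1=F, B2=F, B3=F, B4=F, B5=S, B6=T, B7=S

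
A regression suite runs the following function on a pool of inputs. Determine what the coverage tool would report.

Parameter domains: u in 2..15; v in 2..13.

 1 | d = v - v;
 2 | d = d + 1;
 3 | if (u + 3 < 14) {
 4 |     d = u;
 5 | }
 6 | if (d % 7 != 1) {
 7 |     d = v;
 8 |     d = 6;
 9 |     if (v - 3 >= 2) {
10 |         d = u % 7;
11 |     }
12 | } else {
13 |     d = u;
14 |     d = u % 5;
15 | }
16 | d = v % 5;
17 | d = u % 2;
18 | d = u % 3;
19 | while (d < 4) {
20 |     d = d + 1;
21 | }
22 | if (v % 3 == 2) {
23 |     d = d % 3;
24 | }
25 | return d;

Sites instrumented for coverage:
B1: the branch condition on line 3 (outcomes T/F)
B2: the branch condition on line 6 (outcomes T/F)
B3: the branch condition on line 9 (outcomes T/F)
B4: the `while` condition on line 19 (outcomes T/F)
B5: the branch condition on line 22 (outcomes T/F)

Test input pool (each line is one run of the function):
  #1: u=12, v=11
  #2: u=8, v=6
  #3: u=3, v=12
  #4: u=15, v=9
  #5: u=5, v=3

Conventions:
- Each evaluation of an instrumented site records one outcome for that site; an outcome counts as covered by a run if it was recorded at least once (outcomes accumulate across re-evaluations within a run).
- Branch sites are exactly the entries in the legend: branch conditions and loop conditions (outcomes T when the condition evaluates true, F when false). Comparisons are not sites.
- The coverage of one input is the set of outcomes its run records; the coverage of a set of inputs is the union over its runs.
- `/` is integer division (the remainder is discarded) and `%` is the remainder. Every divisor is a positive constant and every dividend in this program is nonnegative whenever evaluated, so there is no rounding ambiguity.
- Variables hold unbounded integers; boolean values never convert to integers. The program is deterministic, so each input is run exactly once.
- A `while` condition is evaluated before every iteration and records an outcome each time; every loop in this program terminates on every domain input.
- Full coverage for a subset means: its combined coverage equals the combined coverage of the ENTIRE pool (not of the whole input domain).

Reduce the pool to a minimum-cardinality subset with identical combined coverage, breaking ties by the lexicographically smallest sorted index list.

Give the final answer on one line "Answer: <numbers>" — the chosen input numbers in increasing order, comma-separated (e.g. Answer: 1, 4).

run #1 (u=12, v=11) runs B1->F, B2->F, B4->T, B4->T, B4->T, B4->T, B4->F, B5->T; records B1=F, B2=F, B4=T, B4=F, B5=T
run #2 (u=8, v=6) runs B1->T, B2->F, B4->T, B4->T, B4->F, B5->F; records B1=T, B2=F, B4=T, B4=F, B5=F
run #3 (u=3, v=12) runs B1->T, B2->T, B3->T, B4->T, B4->T, B4->T, B4->T, B4->F, B5->F; records B1=T, B2=T, B3=T, B4=T, B4=F, B5=F
run #4 (u=15, v=9) runs B1->F, B2->F, B4->T, B4->T, B4->T, B4->T, B4->F, B5->F; records B1=F, B2=F, B4=T, B4=F, B5=F
run #5 (u=5, v=3) runs B1->T, B2->T, B3->F, B4->T, B4->T, B4->F, B5->F; records B1=T, B2=T, B3=F, B4=T, B4=F, B5=F
the full pool covers 10 outcomes: B1=T, B1=F, B2=T, B2=F, B3=T, B3=F, B4=T, B4=F, B5=T, B5=F
every size-1 subset falls short of the 10 outcomes (best: 6/10)
every size-2 subset falls short of the 10 outcomes (best: 9/10)
size 3: inputs {1, 3, 5} cover all 10 outcomes, and no lexicographically smaller subset of this size does

Answer: 1, 3, 5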